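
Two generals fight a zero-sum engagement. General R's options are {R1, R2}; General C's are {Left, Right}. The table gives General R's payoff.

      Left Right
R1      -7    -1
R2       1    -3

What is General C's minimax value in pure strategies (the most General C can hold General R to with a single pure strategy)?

-1

Column maxima: Left → 1, Right → -1.
The smallest of these is -1.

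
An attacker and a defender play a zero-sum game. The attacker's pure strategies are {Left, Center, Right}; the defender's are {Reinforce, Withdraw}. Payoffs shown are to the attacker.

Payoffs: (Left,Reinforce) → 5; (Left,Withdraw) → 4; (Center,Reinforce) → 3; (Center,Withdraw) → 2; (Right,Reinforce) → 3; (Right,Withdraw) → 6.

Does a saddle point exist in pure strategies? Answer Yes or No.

Row minima: Left → 4, Center → 2, Right → 3; maximin = 4.
Column maxima: Reinforce → 5, Withdraw → 6; minimax = 5.
4 ≠ 5, so no pure-strategy equilibrium exists.

No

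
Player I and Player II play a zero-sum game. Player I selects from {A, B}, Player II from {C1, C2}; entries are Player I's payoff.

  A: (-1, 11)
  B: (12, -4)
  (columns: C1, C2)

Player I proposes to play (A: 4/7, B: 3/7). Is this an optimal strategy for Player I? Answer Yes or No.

Yes

Against C1 this mix gives (4/7)·(-1) + (3/7)·12 = 32/7.
Against C2 this mix gives (4/7)·11 + (3/7)·(-4) = 32/7.
All of Player II's active replies (C1, C2) yield 32/7, and no column does worse for Player I. The mix makes Player II indifferent and guarantees 32/7, so it is optimal.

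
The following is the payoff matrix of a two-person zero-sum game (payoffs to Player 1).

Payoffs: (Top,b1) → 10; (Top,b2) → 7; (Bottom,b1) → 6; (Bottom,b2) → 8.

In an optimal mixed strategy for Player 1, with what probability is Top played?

2/5

Row minima: Top → 7, Bottom → 6; maximin = 7.
Column maxima: b1 → 10, b2 → 8; minimax = 8.
7 ≠ 8, so there is no saddle point; optimal play is mixed.
Let Player 1 play Top with probability p. Expected payoff against b1: 10p + 6(1−p) = 4p + 6; against b2: 7p + 8(1−p) = −p + 8.
Setting these equal: 4p + 6 = −p + 8 ⇒ 5p = 2 ⇒ p = 2/5, and the value is (4)·(2/5) + 6 = 38/5.
For Player 2: with q = P(b1), equating Top's and Bottom's payoffs gives 3q + 7 = −2q + 8 ⇒ q = 1/5.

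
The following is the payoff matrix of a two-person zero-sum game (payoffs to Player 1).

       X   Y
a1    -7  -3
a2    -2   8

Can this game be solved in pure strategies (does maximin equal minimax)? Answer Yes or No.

Row minima: a1 → -7, a2 → -2; maximin = -2.
Column maxima: X → -2, Y → 8; minimax = -2.
maximin = minimax = -2, so a saddle point exists.

Yes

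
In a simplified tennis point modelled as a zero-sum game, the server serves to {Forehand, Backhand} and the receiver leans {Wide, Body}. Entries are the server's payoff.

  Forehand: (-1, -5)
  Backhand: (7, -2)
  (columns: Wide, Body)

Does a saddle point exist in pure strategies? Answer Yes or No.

Yes

Row minima: Forehand → -5, Backhand → -2; maximin = -2.
Column maxima: Wide → 7, Body → -2; minimax = -2.
maximin = minimax = -2, so a saddle point exists.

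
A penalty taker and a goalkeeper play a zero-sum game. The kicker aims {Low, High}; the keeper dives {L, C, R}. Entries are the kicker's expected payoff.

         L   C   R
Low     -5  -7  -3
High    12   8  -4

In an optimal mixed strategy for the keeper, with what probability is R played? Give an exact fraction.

Row minima: Low → -7, High → -4; maximin = -4.
Column maxima: L → 12, C → 8, R → -3; minimax = -3.
-4 ≠ -3, so there is no saddle point; optimal play is mixed.
L is strictly dominated by C (it gives the kicker strictly more in every row), so the keeper never plays it.
On the remaining 2×2 (Low, High vs C, R):
Let the kicker play Low with probability p. Expected payoff against C: (-7)p + 8(1−p) = −15p + 8; against R: (-3)p + (-4)(1−p) = p − 4.
Setting these equal: −15p + 8 = p − 4 ⇒ −16p = -12 ⇒ p = 3/4, and the value is (-15)·(3/4) + 8 = -13/4.
For the keeper: with q = P(C), equating Low's and High's payoffs gives −4q − 3 = 12q − 4 ⇒ q = 1/16.

15/16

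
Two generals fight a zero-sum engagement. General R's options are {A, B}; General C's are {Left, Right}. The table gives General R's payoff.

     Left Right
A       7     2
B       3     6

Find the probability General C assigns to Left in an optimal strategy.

Row minima: A → 2, B → 3; maximin = 3.
Column maxima: Left → 7, Right → 6; minimax = 6.
3 ≠ 6, so there is no saddle point; optimal play is mixed.
Let General R play A with probability p. Expected payoff against Left: 7p + 3(1−p) = 4p + 3; against Right: 2p + 6(1−p) = −4p + 6.
Setting these equal: 4p + 3 = −4p + 6 ⇒ 8p = 3 ⇒ p = 3/8, and the value is (4)·(3/8) + 3 = 9/2.
For General C: with q = P(Left), equating A's and B's payoffs gives 5q + 2 = −3q + 6 ⇒ q = 1/2.

1/2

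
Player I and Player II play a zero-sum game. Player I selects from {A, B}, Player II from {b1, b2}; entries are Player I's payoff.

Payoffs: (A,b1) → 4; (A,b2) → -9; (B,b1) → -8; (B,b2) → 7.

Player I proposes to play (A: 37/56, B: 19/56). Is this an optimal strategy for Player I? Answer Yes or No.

No

Against b1 this mix gives (37/56)·4 + (19/56)·(-8) = -1/14.
Against b2 this mix gives (37/56)·(-9) + (19/56)·7 = -25/7.
Player II will play b2, holding Player I to -25/7. Shifting weight toward the row that does better against b2 would raise this floor (the equalizing mix achieves -11/7 against both b2 and b1), so the proposed strategy is not optimal.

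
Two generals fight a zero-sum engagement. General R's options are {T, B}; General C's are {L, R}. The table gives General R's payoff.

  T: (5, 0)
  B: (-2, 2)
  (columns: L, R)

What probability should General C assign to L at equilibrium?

Row minima: T → 0, B → -2; maximin = 0.
Column maxima: L → 5, R → 2; minimax = 2.
0 ≠ 2, so there is no saddle point; optimal play is mixed.
Let General R play T with probability p. Expected payoff against L: 5p + (-2)(1−p) = 7p − 2; against R: 0p + 2(1−p) = −2p + 2.
Setting these equal: 7p − 2 = −2p + 2 ⇒ 9p = 4 ⇒ p = 4/9, and the value is (7)·(4/9) − 2 = 10/9.
For General C: with q = P(L), equating T's and B's payoffs gives 5q = −4q + 2 ⇒ q = 2/9.

2/9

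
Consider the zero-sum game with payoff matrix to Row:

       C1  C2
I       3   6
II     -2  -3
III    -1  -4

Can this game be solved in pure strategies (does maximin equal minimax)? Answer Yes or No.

Yes

Row minima: I → 3, II → -3, III → -4; maximin = 3.
Column maxima: C1 → 3, C2 → 6; minimax = 3.
maximin = minimax = 3, so a saddle point exists.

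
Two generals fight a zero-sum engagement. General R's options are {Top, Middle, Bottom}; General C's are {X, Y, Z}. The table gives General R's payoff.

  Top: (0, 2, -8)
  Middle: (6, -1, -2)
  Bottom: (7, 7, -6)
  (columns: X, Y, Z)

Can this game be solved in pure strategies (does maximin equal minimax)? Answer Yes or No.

Yes

Row minima: Top → -8, Middle → -2, Bottom → -6; maximin = -2.
Column maxima: X → 7, Y → 7, Z → -2; minimax = -2.
maximin = minimax = -2, so a saddle point exists.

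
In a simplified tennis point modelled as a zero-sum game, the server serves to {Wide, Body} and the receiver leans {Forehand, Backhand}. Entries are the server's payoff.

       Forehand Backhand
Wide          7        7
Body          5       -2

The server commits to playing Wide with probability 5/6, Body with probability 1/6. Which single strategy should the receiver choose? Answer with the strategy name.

If the receiver plays Forehand, the server's expected payoff is (5/6)·7 + (1/6)·5 = 20/3.
If the receiver plays Backhand, the server's expected payoff is (5/6)·7 + (1/6)·(-2) = 11/2.
The receiver minimizes the server's payoff; the smallest is 11/2, so the best response is Backhand.

Backhand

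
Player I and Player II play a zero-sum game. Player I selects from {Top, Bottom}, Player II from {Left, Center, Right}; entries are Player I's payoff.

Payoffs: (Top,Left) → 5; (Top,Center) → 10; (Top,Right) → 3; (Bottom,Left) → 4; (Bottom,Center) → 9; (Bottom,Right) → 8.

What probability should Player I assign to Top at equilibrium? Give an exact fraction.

2/3

Row minima: Top → 3, Bottom → 4; maximin = 4.
Column maxima: Left → 5, Center → 10, Right → 8; minimax = 5.
4 ≠ 5, so there is no saddle point; optimal play is mixed.
Center is strictly dominated by Left (it gives Player I strictly more in every row), so Player II never plays it.
On the remaining 2×2 (Top, Bottom vs Left, Right):
Let Player I play Top with probability p. Expected payoff against Left: 5p + 4(1−p) = p + 4; against Right: 3p + 8(1−p) = −5p + 8.
Setting these equal: p + 4 = −5p + 8 ⇒ 6p = 4 ⇒ p = 2/3, and the value is (1)·(2/3) + 4 = 14/3.
For Player II: with q = P(Left), equating Top's and Bottom's payoffs gives 2q + 3 = −4q + 8 ⇒ q = 5/6.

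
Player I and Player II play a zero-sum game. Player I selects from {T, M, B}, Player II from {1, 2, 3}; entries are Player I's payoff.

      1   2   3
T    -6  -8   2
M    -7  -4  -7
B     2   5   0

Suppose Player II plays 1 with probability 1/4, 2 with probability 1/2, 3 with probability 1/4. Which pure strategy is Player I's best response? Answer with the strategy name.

B

Expected payoff of T: (1/4)·(-6) + (1/2)·(-8) + (1/4)·2 = -5.
Expected payoff of M: (1/4)·(-7) + (1/2)·(-4) + (1/4)·(-7) = -11/2.
Expected payoff of B: (1/4)·2 + (1/2)·5 + (1/4)·0 = 3.
The largest is 3, so Player I's best response is B.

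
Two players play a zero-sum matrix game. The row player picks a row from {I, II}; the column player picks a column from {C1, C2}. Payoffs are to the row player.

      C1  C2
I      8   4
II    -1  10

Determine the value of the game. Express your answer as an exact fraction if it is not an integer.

Row minima: I → 4, II → -1; maximin = 4.
Column maxima: C1 → 8, C2 → 10; minimax = 8.
4 ≠ 8, so there is no saddle point; optimal play is mixed.
Let the row player play I with probability p. Expected payoff against C1: 8p + (-1)(1−p) = 9p − 1; against C2: 4p + 10(1−p) = −6p + 10.
Setting these equal: 9p − 1 = −6p + 10 ⇒ 15p = 11 ⇒ p = 11/15, and the value is (9)·(11/15) − 1 = 28/5.
For the column player: with q = P(C1), equating I's and II's payoffs gives 4q + 4 = −11q + 10 ⇒ q = 2/5.

28/5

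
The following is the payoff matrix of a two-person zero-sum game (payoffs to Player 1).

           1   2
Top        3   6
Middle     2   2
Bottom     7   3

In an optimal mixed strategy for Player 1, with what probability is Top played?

Row minima: Top → 3, Middle → 2, Bottom → 3; maximin = 3.
Column maxima: 1 → 7, 2 → 6; minimax = 6.
3 ≠ 6, so there is no saddle point; optimal play is mixed.
Middle is strictly dominated by Top, so Player 1 never plays it.
On the remaining 2×2 (Top, Bottom vs 1, 2):
Let Player 1 play Top with probability p. Expected payoff against 1: 3p + 7(1−p) = −4p + 7; against 2: 6p + 3(1−p) = 3p + 3.
Setting these equal: −4p + 7 = 3p + 3 ⇒ −7p = -4 ⇒ p = 4/7, and the value is (-4)·(4/7) + 7 = 33/7.
For Player 2: with q = P(1), equating Top's and Bottom's payoffs gives −3q + 6 = 4q + 3 ⇒ q = 3/7.

4/7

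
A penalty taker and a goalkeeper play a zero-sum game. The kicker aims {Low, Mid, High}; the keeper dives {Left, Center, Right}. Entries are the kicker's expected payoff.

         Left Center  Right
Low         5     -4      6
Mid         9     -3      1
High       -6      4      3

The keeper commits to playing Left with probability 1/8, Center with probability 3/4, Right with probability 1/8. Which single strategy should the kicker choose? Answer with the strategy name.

Expected payoff of Low: (1/8)·5 + (3/4)·(-4) + (1/8)·6 = -13/8.
Expected payoff of Mid: (1/8)·9 + (3/4)·(-3) + (1/8)·1 = -1.
Expected payoff of High: (1/8)·(-6) + (3/4)·4 + (1/8)·3 = 21/8.
The largest is 21/8, so the kicker's best response is High.

High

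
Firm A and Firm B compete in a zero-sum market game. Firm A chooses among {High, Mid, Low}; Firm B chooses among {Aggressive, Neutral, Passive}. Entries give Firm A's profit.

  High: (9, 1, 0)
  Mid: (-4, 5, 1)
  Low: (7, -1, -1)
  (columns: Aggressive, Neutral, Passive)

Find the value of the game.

Row minima: High → 0, Mid → -4, Low → -1; maximin = 0.
Column maxima: Aggressive → 9, Neutral → 5, Passive → 1; minimax = 1.
0 ≠ 1, so there is no saddle point; optimal play is mixed.
Low is strictly dominated by High, so Firm A never plays it.
With Low eliminated, Neutral is strictly dominated by Passive (it gives Firm A strictly more in every remaining row), so Firm B never plays it.
On the remaining 2×2 (High, Mid vs Aggressive, Passive):
Let Firm A play High with probability p. Expected payoff against Aggressive: 9p + (-4)(1−p) = 13p − 4; against Passive: 0p + 1(1−p) = −p + 1.
Setting these equal: 13p − 4 = −p + 1 ⇒ 14p = 5 ⇒ p = 5/14, and the value is (13)·(5/14) − 4 = 9/14.
For Firm B: with q = P(Aggressive), equating High's and Mid's payoffs gives 9q = −5q + 1 ⇒ q = 1/14.

9/14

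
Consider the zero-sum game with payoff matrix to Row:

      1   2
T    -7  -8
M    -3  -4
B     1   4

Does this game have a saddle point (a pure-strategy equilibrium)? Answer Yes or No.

Yes

Row minima: T → -8, M → -4, B → 1; maximin = 1.
Column maxima: 1 → 1, 2 → 4; minimax = 1.
maximin = minimax = 1, so a saddle point exists.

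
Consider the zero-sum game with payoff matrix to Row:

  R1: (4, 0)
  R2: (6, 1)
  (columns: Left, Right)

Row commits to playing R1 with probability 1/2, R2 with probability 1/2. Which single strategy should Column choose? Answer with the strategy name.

If Column plays Left, Row's expected payoff is (1/2)·4 + (1/2)·6 = 5.
If Column plays Right, Row's expected payoff is (1/2)·0 + (1/2)·1 = 1/2.
Column minimizes Row's payoff; the smallest is 1/2, so the best response is Right.

Right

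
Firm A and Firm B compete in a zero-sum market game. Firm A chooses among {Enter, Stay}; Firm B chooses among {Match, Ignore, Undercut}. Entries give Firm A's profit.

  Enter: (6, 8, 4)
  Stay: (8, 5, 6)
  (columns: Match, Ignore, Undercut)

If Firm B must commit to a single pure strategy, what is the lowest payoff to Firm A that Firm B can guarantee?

Column maxima: Match → 8, Ignore → 8, Undercut → 6.
The smallest of these is 6.

6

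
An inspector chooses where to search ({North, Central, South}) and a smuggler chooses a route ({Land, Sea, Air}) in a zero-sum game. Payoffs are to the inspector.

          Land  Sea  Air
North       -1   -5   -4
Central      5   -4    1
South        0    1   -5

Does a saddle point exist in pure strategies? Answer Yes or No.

No

Row minima: North → -5, Central → -4, South → -5; maximin = -4.
Column maxima: Land → 5, Sea → 1, Air → 1; minimax = 1.
-4 ≠ 1, so no pure-strategy equilibrium exists.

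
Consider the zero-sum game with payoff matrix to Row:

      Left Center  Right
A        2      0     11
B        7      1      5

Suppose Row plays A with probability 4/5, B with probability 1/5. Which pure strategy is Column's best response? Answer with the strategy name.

Center

If Column plays Left, Row's expected payoff is (4/5)·2 + (1/5)·7 = 3.
If Column plays Center, Row's expected payoff is (4/5)·0 + (1/5)·1 = 1/5.
If Column plays Right, Row's expected payoff is (4/5)·11 + (1/5)·5 = 49/5.
Column minimizes Row's payoff; the smallest is 1/5, so the best response is Center.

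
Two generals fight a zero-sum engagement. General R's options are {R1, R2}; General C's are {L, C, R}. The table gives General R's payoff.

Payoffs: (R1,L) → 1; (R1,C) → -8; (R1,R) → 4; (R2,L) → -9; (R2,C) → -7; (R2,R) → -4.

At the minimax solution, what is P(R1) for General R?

Row minima: R1 → -8, R2 → -9; maximin = -8.
Column maxima: L → 1, C → -7, R → 4; minimax = -7.
-8 ≠ -7, so there is no saddle point; optimal play is mixed.
R is strictly dominated by L (it gives General R strictly more in every row), so General C never plays it.
On the remaining 2×2 (R1, R2 vs L, C):
Let General R play R1 with probability p. Expected payoff against L: 1p + (-9)(1−p) = 10p − 9; against C: (-8)p + (-7)(1−p) = −p − 7.
Setting these equal: 10p − 9 = −p − 7 ⇒ 11p = 2 ⇒ p = 2/11, and the value is (10)·(2/11) − 9 = -79/11.
For General C: with q = P(L), equating R1's and R2's payoffs gives 9q − 8 = −2q − 7 ⇒ q = 1/11.

2/11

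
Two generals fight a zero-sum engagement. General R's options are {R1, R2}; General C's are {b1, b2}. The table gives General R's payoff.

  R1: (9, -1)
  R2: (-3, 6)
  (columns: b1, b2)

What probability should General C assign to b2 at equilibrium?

Row minima: R1 → -1, R2 → -3; maximin = -1.
Column maxima: b1 → 9, b2 → 6; minimax = 6.
-1 ≠ 6, so there is no saddle point; optimal play is mixed.
Let General R play R1 with probability p. Expected payoff against b1: 9p + (-3)(1−p) = 12p − 3; against b2: (-1)p + 6(1−p) = −7p + 6.
Setting these equal: 12p − 3 = −7p + 6 ⇒ 19p = 9 ⇒ p = 9/19, and the value is (12)·(9/19) − 3 = 51/19.
For General C: with q = P(b1), equating R1's and R2's payoffs gives 10q − 1 = −9q + 6 ⇒ q = 7/19.

12/19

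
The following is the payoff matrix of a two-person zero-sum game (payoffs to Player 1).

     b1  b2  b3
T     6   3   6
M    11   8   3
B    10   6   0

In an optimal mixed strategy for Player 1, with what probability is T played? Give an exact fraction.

5/8

Row minima: T → 3, M → 3, B → 0; maximin = 3.
Column maxima: b1 → 11, b2 → 8, b3 → 6; minimax = 6.
3 ≠ 6, so there is no saddle point; optimal play is mixed.
B is strictly dominated by M, so Player 1 never plays it.
b1 is strictly dominated by b2 (it gives Player 1 strictly more in every row), so Player 2 never plays it.
On the remaining 2×2 (T, M vs b2, b3):
Let Player 1 play T with probability p. Expected payoff against b2: 3p + 8(1−p) = −5p + 8; against b3: 6p + 3(1−p) = 3p + 3.
Setting these equal: −5p + 8 = 3p + 3 ⇒ −8p = -5 ⇒ p = 5/8, and the value is (-5)·(5/8) + 8 = 39/8.
For Player 2: with q = P(b2), equating T's and M's payoffs gives −3q + 6 = 5q + 3 ⇒ q = 3/8.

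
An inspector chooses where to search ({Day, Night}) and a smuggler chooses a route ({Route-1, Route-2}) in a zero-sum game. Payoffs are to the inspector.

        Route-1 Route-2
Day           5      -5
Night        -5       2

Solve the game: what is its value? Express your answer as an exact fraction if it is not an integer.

Row minima: Day → -5, Night → -5; maximin = -5.
Column maxima: Route-1 → 5, Route-2 → 2; minimax = 2.
-5 ≠ 2, so there is no saddle point; optimal play is mixed.
Let the inspector play Day with probability p. Expected payoff against Route-1: 5p + (-5)(1−p) = 10p − 5; against Route-2: (-5)p + 2(1−p) = −7p + 2.
Setting these equal: 10p − 5 = −7p + 2 ⇒ 17p = 7 ⇒ p = 7/17, and the value is (10)·(7/17) − 5 = -15/17.
For the smuggler: with q = P(Route-1), equating Day's and Night's payoffs gives 10q − 5 = −7q + 2 ⇒ q = 7/17.

-15/17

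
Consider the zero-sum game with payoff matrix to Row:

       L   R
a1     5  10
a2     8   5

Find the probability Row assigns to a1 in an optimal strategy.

3/8

Row minima: a1 → 5, a2 → 5; maximin = 5.
Column maxima: L → 8, R → 10; minimax = 8.
5 ≠ 8, so there is no saddle point; optimal play is mixed.
Let Row play a1 with probability p. Expected payoff against L: 5p + 8(1−p) = −3p + 8; against R: 10p + 5(1−p) = 5p + 5.
Setting these equal: −3p + 8 = 5p + 5 ⇒ −8p = -3 ⇒ p = 3/8, and the value is (-3)·(3/8) + 8 = 55/8.
For Column: with q = P(L), equating a1's and a2's payoffs gives −5q + 10 = 3q + 5 ⇒ q = 5/8.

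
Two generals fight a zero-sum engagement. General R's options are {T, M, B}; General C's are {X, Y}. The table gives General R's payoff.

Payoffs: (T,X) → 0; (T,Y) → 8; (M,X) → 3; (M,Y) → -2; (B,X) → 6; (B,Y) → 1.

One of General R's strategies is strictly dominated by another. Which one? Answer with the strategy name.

B gives a strictly higher payoff than M against every column: 6 > 3, 1 > -2.
So M is strictly dominated and General R never plays it.

M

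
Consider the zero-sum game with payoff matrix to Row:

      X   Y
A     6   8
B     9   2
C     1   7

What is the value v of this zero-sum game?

20/3

Row minima: A → 6, B → 2, C → 1; maximin = 6.
Column maxima: X → 9, Y → 8; minimax = 8.
6 ≠ 8, so there is no saddle point; optimal play is mixed.
C is strictly dominated by A, so Row never plays it.
On the remaining 2×2 (A, B vs X, Y):
Let Row play A with probability p. Expected payoff against X: 6p + 9(1−p) = −3p + 9; against Y: 8p + 2(1−p) = 6p + 2.
Setting these equal: −3p + 9 = 6p + 2 ⇒ −9p = -7 ⇒ p = 7/9, and the value is (-3)·(7/9) + 9 = 20/3.
For Column: with q = P(X), equating A's and B's payoffs gives −2q + 8 = 7q + 2 ⇒ q = 2/3.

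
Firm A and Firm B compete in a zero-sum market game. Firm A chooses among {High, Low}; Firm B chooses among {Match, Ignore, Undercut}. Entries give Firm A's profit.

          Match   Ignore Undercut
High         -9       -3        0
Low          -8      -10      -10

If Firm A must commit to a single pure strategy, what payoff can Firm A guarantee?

-9

Row minima: High → -9, Low → -10.
The best of these is -9.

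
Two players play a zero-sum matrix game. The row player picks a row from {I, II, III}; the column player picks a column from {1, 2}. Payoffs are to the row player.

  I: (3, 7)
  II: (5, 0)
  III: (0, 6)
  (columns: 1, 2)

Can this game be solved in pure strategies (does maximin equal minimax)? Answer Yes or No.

No

Row minima: I → 3, II → 0, III → 0; maximin = 3.
Column maxima: 1 → 5, 2 → 7; minimax = 5.
3 ≠ 5, so no pure-strategy equilibrium exists.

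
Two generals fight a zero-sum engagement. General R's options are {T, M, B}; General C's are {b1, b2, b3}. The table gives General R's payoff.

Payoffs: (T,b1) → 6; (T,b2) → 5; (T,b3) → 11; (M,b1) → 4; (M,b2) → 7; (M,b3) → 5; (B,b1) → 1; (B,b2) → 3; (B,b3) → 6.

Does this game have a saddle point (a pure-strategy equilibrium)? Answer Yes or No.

No

Row minima: T → 5, M → 4, B → 1; maximin = 5.
Column maxima: b1 → 6, b2 → 7, b3 → 11; minimax = 6.
5 ≠ 6, so no pure-strategy equilibrium exists.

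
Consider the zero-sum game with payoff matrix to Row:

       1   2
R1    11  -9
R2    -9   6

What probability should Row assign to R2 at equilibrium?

Row minima: R1 → -9, R2 → -9; maximin = -9.
Column maxima: 1 → 11, 2 → 6; minimax = 6.
-9 ≠ 6, so there is no saddle point; optimal play is mixed.
Let Row play R1 with probability p. Expected payoff against 1: 11p + (-9)(1−p) = 20p − 9; against 2: (-9)p + 6(1−p) = −15p + 6.
Setting these equal: 20p − 9 = −15p + 6 ⇒ 35p = 15 ⇒ p = 3/7, and the value is (20)·(3/7) − 9 = -3/7.
For Column: with q = P(1), equating R1's and R2's payoffs gives 20q − 9 = −15q + 6 ⇒ q = 3/7.

4/7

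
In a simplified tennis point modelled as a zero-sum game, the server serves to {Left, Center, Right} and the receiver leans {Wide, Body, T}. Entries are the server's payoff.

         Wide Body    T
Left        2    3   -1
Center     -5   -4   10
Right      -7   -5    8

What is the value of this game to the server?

5/6

Row minima: Left → -1, Center → -5, Right → -7; maximin = -1.
Column maxima: Wide → 2, Body → 3, T → 10; minimax = 2.
-1 ≠ 2, so there is no saddle point; optimal play is mixed.
Right is strictly dominated by Center, so the server never plays it.
Body is strictly dominated by Wide (it gives the server strictly more in every row), so the receiver never plays it.
On the remaining 2×2 (Left, Center vs Wide, T):
Let the server play Left with probability p. Expected payoff against Wide: 2p + (-5)(1−p) = 7p − 5; against T: (-1)p + 10(1−p) = −11p + 10.
Setting these equal: 7p − 5 = −11p + 10 ⇒ 18p = 15 ⇒ p = 5/6, and the value is (7)·(5/6) − 5 = 5/6.
For the receiver: with q = P(Wide), equating Left's and Center's payoffs gives 3q − 1 = −15q + 10 ⇒ q = 11/18.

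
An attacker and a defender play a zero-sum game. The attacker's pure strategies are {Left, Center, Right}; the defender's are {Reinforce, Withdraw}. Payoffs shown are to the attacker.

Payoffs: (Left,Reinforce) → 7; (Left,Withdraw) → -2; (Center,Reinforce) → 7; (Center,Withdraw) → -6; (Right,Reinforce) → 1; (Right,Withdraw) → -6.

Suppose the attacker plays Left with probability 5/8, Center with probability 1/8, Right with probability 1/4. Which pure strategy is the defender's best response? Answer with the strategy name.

Withdraw

If the defender plays Reinforce, the attacker's expected payoff is (5/8)·7 + (1/8)·7 + (1/4)·1 = 11/2.
If the defender plays Withdraw, the attacker's expected payoff is (5/8)·(-2) + (1/8)·(-6) + (1/4)·(-6) = -7/2.
The defender minimizes the attacker's payoff; the smallest is -7/2, so the best response is Withdraw.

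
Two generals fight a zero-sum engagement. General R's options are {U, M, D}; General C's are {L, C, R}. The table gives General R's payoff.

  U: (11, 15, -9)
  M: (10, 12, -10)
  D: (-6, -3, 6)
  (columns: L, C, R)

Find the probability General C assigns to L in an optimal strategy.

Row minima: U → -9, M → -10, D → -6; maximin = -6.
Column maxima: L → 11, C → 15, R → 6; minimax = 6.
-6 ≠ 6, so there is no saddle point; optimal play is mixed.
M is strictly dominated by U, so General R never plays it.
C is strictly dominated by L (it gives General R strictly more in every row), so General C never plays it.
On the remaining 2×2 (U, D vs L, R):
Let General R play U with probability p. Expected payoff against L: 11p + (-6)(1−p) = 17p − 6; against R: (-9)p + 6(1−p) = −15p + 6.
Setting these equal: 17p − 6 = −15p + 6 ⇒ 32p = 12 ⇒ p = 3/8, and the value is (17)·(3/8) − 6 = 3/8.
For General C: with q = P(L), equating U's and D's payoffs gives 20q − 9 = −12q + 6 ⇒ q = 15/32.

15/32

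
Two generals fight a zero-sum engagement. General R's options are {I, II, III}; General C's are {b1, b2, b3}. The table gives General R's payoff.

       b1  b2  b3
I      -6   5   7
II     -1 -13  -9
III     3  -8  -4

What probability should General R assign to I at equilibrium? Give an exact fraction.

1/2

Row minima: I → -6, II → -13, III → -8; maximin = -6.
Column maxima: b1 → 3, b2 → 5, b3 → 7; minimax = 3.
-6 ≠ 3, so there is no saddle point; optimal play is mixed.
II is strictly dominated by III, so General R never plays it.
b3 is strictly dominated by b2 (it gives General R strictly more in every row), so General C never plays it.
On the remaining 2×2 (I, III vs b1, b2):
Let General R play I with probability p. Expected payoff against b1: (-6)p + 3(1−p) = −9p + 3; against b2: 5p + (-8)(1−p) = 13p − 8.
Setting these equal: −9p + 3 = 13p − 8 ⇒ −22p = -11 ⇒ p = 1/2, and the value is (-9)·(1/2) + 3 = -3/2.
For General C: with q = P(b1), equating I's and III's payoffs gives −11q + 5 = 11q − 8 ⇒ q = 13/22.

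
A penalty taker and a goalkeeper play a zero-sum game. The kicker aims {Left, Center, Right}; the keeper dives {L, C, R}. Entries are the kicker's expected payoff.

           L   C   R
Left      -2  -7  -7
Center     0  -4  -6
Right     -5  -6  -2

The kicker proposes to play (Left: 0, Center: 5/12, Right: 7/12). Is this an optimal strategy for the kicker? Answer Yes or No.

No

Against L this mix gives (5/12)·0 + (7/12)·(-5) = -35/12.
Against C this mix gives (5/12)·(-4) + (7/12)·(-6) = -31/6.
Against R this mix gives (5/12)·(-6) + (7/12)·(-2) = -11/3.
The keeper will play C, holding the kicker to -31/6. Shifting weight toward the row that does better against C would raise this floor (the equalizing mix achieves -14/3 against both C and R), so the proposed strategy is not optimal.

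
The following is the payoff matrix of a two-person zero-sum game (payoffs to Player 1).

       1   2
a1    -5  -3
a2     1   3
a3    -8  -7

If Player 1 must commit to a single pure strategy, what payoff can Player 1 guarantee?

Row minima: a1 → -5, a2 → 1, a3 → -8.
The best of these is 1.

1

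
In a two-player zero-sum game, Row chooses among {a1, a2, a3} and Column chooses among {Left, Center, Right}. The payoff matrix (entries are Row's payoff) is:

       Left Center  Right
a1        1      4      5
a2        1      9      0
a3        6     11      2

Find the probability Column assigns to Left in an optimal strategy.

3/8

Row minima: a1 → 1, a2 → 0, a3 → 2; maximin = 2.
Column maxima: Left → 6, Center → 11, Right → 5; minimax = 5.
2 ≠ 5, so there is no saddle point; optimal play is mixed.
a2 is strictly dominated by a3, so Row never plays it.
Center is strictly dominated by Left (it gives Row strictly more in every row), so Column never plays it.
On the remaining 2×2 (a1, a3 vs Left, Right):
Let Row play a1 with probability p. Expected payoff against Left: 1p + 6(1−p) = −5p + 6; against Right: 5p + 2(1−p) = 3p + 2.
Setting these equal: −5p + 6 = 3p + 2 ⇒ −8p = -4 ⇒ p = 1/2, and the value is (-5)·(1/2) + 6 = 7/2.
For Column: with q = P(Left), equating a1's and a3's payoffs gives −4q + 5 = 4q + 2 ⇒ q = 3/8.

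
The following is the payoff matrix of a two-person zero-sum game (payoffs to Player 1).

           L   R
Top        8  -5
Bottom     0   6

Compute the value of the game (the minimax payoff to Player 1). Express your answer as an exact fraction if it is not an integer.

48/19

Row minima: Top → -5, Bottom → 0; maximin = 0.
Column maxima: L → 8, R → 6; minimax = 6.
0 ≠ 6, so there is no saddle point; optimal play is mixed.
Let Player 1 play Top with probability p. Expected payoff against L: 8p + 0(1−p) = 8p; against R: (-5)p + 6(1−p) = −11p + 6.
Setting these equal: 8p = −11p + 6 ⇒ 19p = 6 ⇒ p = 6/19, and the value is (8)·(6/19) = 48/19.
For Player 2: with q = P(L), equating Top's and Bottom's payoffs gives 13q − 5 = −6q + 6 ⇒ q = 11/19.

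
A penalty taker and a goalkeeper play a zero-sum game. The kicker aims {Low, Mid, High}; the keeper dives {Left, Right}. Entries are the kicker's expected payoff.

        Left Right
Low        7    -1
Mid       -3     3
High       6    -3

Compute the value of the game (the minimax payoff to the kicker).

9/7

Row minima: Low → -1, Mid → -3, High → -3; maximin = -1.
Column maxima: Left → 7, Right → 3; minimax = 3.
-1 ≠ 3, so there is no saddle point; optimal play is mixed.
High is strictly dominated by Low, so the kicker never plays it.
On the remaining 2×2 (Low, Mid vs Left, Right):
Let the kicker play Low with probability p. Expected payoff against Left: 7p + (-3)(1−p) = 10p − 3; against Right: (-1)p + 3(1−p) = −4p + 3.
Setting these equal: 10p − 3 = −4p + 3 ⇒ 14p = 6 ⇒ p = 3/7, and the value is (10)·(3/7) − 3 = 9/7.
For the keeper: with q = P(Left), equating Low's and Mid's payoffs gives 8q − 1 = −6q + 3 ⇒ q = 2/7.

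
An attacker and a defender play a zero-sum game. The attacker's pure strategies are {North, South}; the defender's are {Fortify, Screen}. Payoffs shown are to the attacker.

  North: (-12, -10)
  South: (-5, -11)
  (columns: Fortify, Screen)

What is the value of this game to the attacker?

Row minima: North → -12, South → -11; maximin = -11.
Column maxima: Fortify → -5, Screen → -10; minimax = -10.
-11 ≠ -10, so there is no saddle point; optimal play is mixed.
Let the attacker play North with probability p. Expected payoff against Fortify: (-12)p + (-5)(1−p) = −7p − 5; against Screen: (-10)p + (-11)(1−p) = p − 11.
Setting these equal: −7p − 5 = p − 11 ⇒ −8p = -6 ⇒ p = 3/4, and the value is (-7)·(3/4) − 5 = -41/4.
For the defender: with q = P(Fortify), equating North's and South's payoffs gives −2q − 10 = 6q − 11 ⇒ q = 1/8.

-41/4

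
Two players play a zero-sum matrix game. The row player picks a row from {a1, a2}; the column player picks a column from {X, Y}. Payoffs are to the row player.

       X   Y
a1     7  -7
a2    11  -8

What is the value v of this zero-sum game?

-7

Row minima: a1 → -7, a2 → -8; maximin = -7.
Column maxima: X → 11, Y → -7; minimax = -7.
Since maximin = minimax = -7, there is a saddle point and the value is -7.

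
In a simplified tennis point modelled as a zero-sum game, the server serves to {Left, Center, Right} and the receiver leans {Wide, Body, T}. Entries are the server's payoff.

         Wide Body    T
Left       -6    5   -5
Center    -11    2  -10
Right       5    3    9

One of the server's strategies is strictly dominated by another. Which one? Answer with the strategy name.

Center

Left gives a strictly higher payoff than Center against every column: -6 > -11, 5 > 2, -5 > -10.
So Center is strictly dominated and the server never plays it.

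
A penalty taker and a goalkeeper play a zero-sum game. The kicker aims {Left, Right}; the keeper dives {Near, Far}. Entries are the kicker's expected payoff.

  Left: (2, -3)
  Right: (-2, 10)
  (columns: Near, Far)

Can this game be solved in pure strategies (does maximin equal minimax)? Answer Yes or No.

No

Row minima: Left → -3, Right → -2; maximin = -2.
Column maxima: Near → 2, Far → 10; minimax = 2.
-2 ≠ 2, so no pure-strategy equilibrium exists.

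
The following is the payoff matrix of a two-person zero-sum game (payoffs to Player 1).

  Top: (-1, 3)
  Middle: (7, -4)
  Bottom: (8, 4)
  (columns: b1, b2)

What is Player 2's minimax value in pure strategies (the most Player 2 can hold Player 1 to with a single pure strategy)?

Column maxima: b1 → 8, b2 → 4.
The smallest of these is 4.

4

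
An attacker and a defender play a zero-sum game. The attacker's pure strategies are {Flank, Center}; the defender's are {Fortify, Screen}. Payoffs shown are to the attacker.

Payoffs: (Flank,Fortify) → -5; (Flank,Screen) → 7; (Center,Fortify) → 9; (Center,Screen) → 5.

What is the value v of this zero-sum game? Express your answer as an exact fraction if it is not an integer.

Row minima: Flank → -5, Center → 5; maximin = 5.
Column maxima: Fortify → 9, Screen → 7; minimax = 7.
5 ≠ 7, so there is no saddle point; optimal play is mixed.
Let the attacker play Flank with probability p. Expected payoff against Fortify: (-5)p + 9(1−p) = −14p + 9; against Screen: 7p + 5(1−p) = 2p + 5.
Setting these equal: −14p + 9 = 2p + 5 ⇒ −16p = -4 ⇒ p = 1/4, and the value is (-14)·(1/4) + 9 = 11/2.
For the defender: with q = P(Fortify), equating Flank's and Center's payoffs gives −12q + 7 = 4q + 5 ⇒ q = 1/8.

11/2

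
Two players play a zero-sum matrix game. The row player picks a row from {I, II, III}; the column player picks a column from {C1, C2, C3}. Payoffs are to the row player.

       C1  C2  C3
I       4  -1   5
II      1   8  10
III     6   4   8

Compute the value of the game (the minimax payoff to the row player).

Row minima: I → -1, II → 1, III → 4; maximin = 4.
Column maxima: C1 → 6, C2 → 8, C3 → 10; minimax = 6.
4 ≠ 6, so there is no saddle point; optimal play is mixed.
I is strictly dominated by III, so the row player never plays it.
C3 is strictly dominated by C1 (it gives the row player strictly more in every row), so the column player never plays it.
On the remaining 2×2 (II, III vs C1, C2):
Let the row player play II with probability p. Expected payoff against C1: 1p + 6(1−p) = −5p + 6; against C2: 8p + 4(1−p) = 4p + 4.
Setting these equal: −5p + 6 = 4p + 4 ⇒ −9p = -2 ⇒ p = 2/9, and the value is (-5)·(2/9) + 6 = 44/9.
For the column player: with q = P(C1), equating II's and III's payoffs gives −7q + 8 = 2q + 4 ⇒ q = 4/9.

44/9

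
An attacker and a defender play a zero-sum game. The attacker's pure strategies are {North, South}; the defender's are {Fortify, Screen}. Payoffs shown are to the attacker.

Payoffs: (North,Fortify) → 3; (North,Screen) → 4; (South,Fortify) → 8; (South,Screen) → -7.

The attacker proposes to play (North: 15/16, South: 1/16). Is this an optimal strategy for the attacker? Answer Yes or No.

Yes

Against Fortify this mix gives (15/16)·3 + (1/16)·8 = 53/16.
Against Screen this mix gives (15/16)·4 + (1/16)·(-7) = 53/16.
All of the defender's active replies (Fortify, Screen) yield 53/16, and no column does worse for the attacker. The mix makes the defender indifferent and guarantees 53/16, so it is optimal.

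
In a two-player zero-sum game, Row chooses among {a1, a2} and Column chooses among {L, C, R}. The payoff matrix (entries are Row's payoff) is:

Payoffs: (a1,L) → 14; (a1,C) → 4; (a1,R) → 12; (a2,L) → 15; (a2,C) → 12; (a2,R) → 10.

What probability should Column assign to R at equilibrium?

4/5

Row minima: a1 → 4, a2 → 10; maximin = 10.
Column maxima: L → 15, C → 12, R → 12; minimax = 12.
10 ≠ 12, so there is no saddle point; optimal play is mixed.
L is strictly dominated by C (it gives Row strictly more in every row), so Column never plays it.
On the remaining 2×2 (a1, a2 vs C, R):
Let Row play a1 with probability p. Expected payoff against C: 4p + 12(1−p) = −8p + 12; against R: 12p + 10(1−p) = 2p + 10.
Setting these equal: −8p + 12 = 2p + 10 ⇒ −10p = -2 ⇒ p = 1/5, and the value is (-8)·(1/5) + 12 = 52/5.
For Column: with q = P(C), equating a1's and a2's payoffs gives −8q + 12 = 2q + 10 ⇒ q = 1/5.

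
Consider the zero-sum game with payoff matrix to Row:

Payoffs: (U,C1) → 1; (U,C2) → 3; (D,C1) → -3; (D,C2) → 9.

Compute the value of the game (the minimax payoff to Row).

1

Row minima: U → 1, D → -3; maximin = 1.
Column maxima: C1 → 1, C2 → 9; minimax = 1.
Since maximin = minimax = 1, there is a saddle point and the value is 1.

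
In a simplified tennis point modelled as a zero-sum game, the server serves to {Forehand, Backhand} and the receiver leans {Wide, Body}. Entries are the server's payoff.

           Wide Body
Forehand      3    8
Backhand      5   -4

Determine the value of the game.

26/7

Row minima: Forehand → 3, Backhand → -4; maximin = 3.
Column maxima: Wide → 5, Body → 8; minimax = 5.
3 ≠ 5, so there is no saddle point; optimal play is mixed.
Let the server play Forehand with probability p. Expected payoff against Wide: 3p + 5(1−p) = −2p + 5; against Body: 8p + (-4)(1−p) = 12p − 4.
Setting these equal: −2p + 5 = 12p − 4 ⇒ −14p = -9 ⇒ p = 9/14, and the value is (-2)·(9/14) + 5 = 26/7.
For the receiver: with q = P(Wide), equating Forehand's and Backhand's payoffs gives −5q + 8 = 9q − 4 ⇒ q = 6/7.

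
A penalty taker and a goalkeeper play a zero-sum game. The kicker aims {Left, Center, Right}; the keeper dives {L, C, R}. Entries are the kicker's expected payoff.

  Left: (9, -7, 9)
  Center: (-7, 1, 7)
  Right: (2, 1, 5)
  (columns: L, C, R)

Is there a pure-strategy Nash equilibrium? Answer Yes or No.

Yes

Row minima: Left → -7, Center → -7, Right → 1; maximin = 1.
Column maxima: L → 9, C → 1, R → 9; minimax = 1.
maximin = minimax = 1, so a saddle point exists.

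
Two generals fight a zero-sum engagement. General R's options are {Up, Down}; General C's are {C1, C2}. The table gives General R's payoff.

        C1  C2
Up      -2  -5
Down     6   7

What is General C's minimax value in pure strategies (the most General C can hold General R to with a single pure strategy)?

Column maxima: C1 → 6, C2 → 7.
The smallest of these is 6.

6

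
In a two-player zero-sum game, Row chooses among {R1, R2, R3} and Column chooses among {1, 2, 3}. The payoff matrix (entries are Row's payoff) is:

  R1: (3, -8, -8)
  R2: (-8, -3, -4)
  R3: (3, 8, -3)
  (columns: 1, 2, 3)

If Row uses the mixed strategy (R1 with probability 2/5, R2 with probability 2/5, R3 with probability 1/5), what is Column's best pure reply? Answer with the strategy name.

If Column plays 1, Row's expected payoff is (2/5)·3 + (2/5)·(-8) + (1/5)·3 = -7/5.
If Column plays 2, Row's expected payoff is (2/5)·(-8) + (2/5)·(-3) + (1/5)·8 = -14/5.
If Column plays 3, Row's expected payoff is (2/5)·(-8) + (2/5)·(-4) + (1/5)·(-3) = -27/5.
Column minimizes Row's payoff; the smallest is -27/5, so the best response is 3.

3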